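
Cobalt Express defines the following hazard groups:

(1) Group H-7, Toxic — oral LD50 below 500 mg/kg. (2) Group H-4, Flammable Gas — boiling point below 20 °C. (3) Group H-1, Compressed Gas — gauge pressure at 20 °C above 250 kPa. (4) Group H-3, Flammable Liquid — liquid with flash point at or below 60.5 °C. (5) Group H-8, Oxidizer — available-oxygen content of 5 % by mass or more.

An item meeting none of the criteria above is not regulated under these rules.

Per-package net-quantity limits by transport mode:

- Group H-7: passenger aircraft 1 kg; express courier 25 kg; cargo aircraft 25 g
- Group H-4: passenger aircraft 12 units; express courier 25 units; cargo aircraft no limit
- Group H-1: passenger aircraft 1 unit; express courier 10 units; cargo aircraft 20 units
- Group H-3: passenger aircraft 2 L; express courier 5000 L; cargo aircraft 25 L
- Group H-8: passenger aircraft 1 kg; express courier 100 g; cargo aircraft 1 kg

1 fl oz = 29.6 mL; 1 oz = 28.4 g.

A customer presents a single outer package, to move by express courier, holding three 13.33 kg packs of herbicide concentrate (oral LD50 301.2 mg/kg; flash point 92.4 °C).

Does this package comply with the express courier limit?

No

With oral LD50 301.2 mg/kg (< 500 mg/kg), the herbicide concentrate falls in Group H-7.
Group H-7 quantity: three 13.33 kg packs = 39.99 kg.
39.99 kg exceeds the express courier limit of 25 kg for Group H-7.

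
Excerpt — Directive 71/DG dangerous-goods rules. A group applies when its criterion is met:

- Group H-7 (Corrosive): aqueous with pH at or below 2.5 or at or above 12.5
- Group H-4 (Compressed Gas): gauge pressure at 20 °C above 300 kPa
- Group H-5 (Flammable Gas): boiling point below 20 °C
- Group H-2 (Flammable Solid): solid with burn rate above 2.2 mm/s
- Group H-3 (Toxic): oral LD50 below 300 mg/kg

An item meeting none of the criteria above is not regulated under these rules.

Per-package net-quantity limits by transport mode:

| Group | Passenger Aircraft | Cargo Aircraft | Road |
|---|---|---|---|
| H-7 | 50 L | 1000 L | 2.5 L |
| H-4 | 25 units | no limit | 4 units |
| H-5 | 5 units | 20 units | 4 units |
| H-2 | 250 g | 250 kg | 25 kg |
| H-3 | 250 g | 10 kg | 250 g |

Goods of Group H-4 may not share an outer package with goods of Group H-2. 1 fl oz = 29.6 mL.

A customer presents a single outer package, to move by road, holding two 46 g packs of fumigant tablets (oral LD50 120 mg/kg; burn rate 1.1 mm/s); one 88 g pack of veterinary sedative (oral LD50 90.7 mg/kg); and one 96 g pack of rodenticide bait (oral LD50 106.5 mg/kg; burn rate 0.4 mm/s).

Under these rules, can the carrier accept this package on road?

No

The fumigant tablets have oral LD50 120 mg/kg, which is < 300 mg/kg, so they are Group H-3 (Toxic).
Oral LD50 90.7 mg/kg meets the Group H-3 criterion (Toxic), so the veterinary sedative is Group H-3.
With oral LD50 106.5 mg/kg (< 300 mg/kg), the rodenticide bait falls in Group H-3.
Group H-3 net quantity: (two 46 g packs = 92 g) + 88 g + 96 g = 276 g.
276 g exceeds the road limit of 250 g for Group H-3.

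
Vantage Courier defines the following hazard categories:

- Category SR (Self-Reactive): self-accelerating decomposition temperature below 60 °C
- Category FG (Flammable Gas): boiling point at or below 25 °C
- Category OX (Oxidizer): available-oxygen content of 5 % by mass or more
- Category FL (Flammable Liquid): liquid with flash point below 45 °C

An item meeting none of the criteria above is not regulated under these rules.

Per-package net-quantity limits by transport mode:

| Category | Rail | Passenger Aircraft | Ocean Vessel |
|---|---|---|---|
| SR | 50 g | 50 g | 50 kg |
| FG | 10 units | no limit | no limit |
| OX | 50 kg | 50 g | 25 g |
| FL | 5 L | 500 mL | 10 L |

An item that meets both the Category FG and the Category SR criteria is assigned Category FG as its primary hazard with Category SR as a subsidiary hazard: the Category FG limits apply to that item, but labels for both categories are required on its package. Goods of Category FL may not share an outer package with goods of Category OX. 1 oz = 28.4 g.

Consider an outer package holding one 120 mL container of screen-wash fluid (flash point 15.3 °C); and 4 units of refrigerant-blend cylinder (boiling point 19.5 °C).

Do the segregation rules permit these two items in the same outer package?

Yes

The screen-wash fluid has flash point 15.3 °C, which is < 45 °C, so it is Category FL (Flammable Liquid).
Boiling point 19.5 °C meets the Category FG criterion (Flammable Gas), so the refrigerant-blend cylinder is Category FG.
No segregation rule bars Category FL with Category FG.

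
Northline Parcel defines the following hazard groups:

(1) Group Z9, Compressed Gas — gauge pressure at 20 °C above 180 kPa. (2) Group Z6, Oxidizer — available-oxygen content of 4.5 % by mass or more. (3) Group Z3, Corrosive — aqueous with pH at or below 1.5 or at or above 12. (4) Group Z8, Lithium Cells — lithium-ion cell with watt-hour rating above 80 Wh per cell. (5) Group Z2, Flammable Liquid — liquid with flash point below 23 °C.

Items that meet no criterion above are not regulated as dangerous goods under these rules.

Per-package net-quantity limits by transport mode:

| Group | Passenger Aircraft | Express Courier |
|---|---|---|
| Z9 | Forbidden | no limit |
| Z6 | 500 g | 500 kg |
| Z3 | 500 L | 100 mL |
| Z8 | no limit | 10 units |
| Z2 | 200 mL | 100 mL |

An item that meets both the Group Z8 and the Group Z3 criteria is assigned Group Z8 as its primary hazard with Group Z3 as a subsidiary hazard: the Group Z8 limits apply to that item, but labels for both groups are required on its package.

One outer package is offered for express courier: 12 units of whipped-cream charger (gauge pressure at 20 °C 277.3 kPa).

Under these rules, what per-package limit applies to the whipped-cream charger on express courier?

no limit

The whipped-cream charger has gauge pressure at 20 °C 277.3 kPa, which is > 180 kPa, so it is Group Z9 (Compressed Gas).
The express courier limit for Group Z9 is no limit.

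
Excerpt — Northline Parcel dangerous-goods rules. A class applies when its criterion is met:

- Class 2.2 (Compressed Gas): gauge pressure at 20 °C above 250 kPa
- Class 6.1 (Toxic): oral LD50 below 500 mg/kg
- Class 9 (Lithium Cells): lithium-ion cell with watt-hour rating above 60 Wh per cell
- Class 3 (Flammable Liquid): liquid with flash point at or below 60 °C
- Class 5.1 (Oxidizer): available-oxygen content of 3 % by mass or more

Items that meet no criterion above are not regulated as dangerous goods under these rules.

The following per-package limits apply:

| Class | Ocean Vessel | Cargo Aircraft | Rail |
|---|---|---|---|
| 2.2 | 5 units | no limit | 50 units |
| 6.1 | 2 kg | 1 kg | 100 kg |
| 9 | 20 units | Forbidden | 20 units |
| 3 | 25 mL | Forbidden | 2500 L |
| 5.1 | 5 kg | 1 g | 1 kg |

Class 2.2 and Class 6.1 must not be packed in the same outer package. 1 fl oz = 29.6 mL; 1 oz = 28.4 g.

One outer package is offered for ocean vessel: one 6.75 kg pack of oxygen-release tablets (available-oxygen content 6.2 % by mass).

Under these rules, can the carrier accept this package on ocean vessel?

Oxygen-release tablets: available-oxygen content 6.2 % by mass ≥ 3 % by mass → Class 5.1 (Oxidizer).
Class 5.1 quantity: 6.75 kg.
6.75 kg exceeds the ocean vessel limit of 5 kg for Class 5.1.

No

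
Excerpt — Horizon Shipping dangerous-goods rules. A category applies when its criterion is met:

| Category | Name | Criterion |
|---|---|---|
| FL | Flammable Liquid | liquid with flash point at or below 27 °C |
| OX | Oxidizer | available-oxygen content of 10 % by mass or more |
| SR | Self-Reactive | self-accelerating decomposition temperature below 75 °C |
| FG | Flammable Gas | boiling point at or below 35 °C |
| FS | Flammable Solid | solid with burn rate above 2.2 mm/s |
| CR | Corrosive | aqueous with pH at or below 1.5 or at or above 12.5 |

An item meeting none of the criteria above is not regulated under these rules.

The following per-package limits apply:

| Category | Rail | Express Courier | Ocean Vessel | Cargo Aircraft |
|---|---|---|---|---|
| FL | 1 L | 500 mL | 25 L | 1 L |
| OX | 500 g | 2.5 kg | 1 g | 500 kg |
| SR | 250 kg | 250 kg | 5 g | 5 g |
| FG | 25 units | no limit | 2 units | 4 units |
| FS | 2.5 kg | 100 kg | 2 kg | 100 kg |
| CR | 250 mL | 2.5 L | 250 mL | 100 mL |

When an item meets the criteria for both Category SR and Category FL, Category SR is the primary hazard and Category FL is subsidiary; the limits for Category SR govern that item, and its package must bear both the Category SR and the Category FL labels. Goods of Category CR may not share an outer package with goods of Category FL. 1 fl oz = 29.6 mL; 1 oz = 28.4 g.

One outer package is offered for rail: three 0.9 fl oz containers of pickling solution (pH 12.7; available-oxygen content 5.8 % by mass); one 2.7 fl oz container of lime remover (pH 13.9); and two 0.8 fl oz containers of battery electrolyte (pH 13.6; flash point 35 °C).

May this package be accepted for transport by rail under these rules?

Yes

pH 12.7 meets the Category CR criterion (Corrosive), so the pickling solution is Category CR.
With pH 13.9 (≥ 12.5), the lime remover falls in Category CR.
pH 13.6 meets the Category CR criterion (Corrosive), so the battery electrolyte is Category CR.
Category CR net quantity: (three 0.9 fl oz containers = 79.92 mL) + (one 2.7 fl oz container = 79.92 mL) + (two 0.8 fl oz containers = 47.36 mL) = 207.2 mL.
207.2 mL is within the rail limit of 250 mL for Category CR.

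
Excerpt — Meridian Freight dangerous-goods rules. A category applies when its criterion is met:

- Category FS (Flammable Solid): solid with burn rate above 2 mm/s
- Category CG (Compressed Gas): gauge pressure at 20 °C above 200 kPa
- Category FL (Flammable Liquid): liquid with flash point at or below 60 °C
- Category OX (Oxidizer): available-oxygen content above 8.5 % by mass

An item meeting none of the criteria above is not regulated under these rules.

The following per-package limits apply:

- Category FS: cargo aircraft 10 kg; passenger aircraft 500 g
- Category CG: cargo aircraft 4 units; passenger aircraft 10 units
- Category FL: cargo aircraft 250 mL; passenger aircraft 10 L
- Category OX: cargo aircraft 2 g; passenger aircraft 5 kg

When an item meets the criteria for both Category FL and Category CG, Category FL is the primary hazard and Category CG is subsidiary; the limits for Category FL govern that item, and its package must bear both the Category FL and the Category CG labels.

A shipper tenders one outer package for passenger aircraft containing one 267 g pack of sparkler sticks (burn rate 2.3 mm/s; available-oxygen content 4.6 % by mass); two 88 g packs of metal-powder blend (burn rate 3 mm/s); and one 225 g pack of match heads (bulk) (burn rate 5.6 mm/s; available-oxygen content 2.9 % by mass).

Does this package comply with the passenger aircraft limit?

Burn rate 2.3 mm/s meets the Category FS criterion (Flammable Solid), so the sparkler sticks are Category FS.
With burn rate 3 mm/s (> 2 mm/s), the metal-powder blend falls in Category FS.
The match heads (bulk) have burn rate 5.6 mm/s, which is > 2 mm/s, so they are Category FS (Flammable Solid).
Total Category FS: 267 g + (two 88 g packs = 176 g) + 225 g = 668 g.
668 g exceeds the passenger aircraft limit of 500 g for Category FS.

No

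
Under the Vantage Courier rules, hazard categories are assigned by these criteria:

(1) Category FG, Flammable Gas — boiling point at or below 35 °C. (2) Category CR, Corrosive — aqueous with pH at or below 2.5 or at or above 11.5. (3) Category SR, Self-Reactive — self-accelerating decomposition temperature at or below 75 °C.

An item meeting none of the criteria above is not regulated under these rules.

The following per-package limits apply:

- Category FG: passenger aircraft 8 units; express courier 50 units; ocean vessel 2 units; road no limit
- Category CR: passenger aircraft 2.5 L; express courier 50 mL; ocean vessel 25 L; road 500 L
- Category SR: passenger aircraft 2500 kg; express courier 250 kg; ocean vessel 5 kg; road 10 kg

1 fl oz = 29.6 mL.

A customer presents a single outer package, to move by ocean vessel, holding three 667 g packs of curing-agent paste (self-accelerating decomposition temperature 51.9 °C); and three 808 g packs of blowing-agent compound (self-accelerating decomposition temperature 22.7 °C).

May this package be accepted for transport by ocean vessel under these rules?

Yes

Curing-agent paste: self-accelerating decomposition temperature 51.9 °C ≤ 75 °C → Category SR (Self-Reactive).
With self-accelerating decomposition temperature 22.7 °C (≤ 75 °C), the blowing-agent compound falls in Category SR.
Total Category SR: (three 667 g packs = 2.001 kg) + (three 808 g packs = 2.424 kg) = 4.425 kg.
4.425 kg is within the ocean vessel limit of 5 kg for Category SR.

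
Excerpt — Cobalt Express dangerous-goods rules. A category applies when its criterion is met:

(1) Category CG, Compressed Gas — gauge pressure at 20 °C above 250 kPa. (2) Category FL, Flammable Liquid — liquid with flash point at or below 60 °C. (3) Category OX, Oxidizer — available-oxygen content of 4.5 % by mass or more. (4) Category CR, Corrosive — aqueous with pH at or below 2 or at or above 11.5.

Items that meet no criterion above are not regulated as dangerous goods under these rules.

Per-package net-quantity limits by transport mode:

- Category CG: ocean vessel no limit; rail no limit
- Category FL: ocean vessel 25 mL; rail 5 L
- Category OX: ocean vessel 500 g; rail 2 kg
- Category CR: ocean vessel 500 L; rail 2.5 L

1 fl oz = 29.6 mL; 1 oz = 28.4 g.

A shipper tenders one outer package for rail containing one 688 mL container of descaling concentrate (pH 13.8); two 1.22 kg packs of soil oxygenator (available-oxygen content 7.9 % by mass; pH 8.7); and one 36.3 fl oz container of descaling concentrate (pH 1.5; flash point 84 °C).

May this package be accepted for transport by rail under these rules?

Descaling concentrate: pH 13.8 ≥ 11.5 → Category CR (Corrosive).
With available-oxygen content 7.9 % by mass (≥ 4.5 % by mass), the soil oxygenator falls in Category OX.
pH 1.5 meets the Category CR criterion (Corrosive), so the descaling concentrate is Category CR.
Category CR net quantity: 688 mL + (one 36.3 fl oz container = 1074.48 mL) = 1762.48 mL.
1762.48 mL is within the rail limit of 2.5 L for Category CR.
Category OX quantity: two 1.22 kg packs = 2.44 kg.
2.44 kg > 2 kg (rail limit, Category OX) — over the limit.

No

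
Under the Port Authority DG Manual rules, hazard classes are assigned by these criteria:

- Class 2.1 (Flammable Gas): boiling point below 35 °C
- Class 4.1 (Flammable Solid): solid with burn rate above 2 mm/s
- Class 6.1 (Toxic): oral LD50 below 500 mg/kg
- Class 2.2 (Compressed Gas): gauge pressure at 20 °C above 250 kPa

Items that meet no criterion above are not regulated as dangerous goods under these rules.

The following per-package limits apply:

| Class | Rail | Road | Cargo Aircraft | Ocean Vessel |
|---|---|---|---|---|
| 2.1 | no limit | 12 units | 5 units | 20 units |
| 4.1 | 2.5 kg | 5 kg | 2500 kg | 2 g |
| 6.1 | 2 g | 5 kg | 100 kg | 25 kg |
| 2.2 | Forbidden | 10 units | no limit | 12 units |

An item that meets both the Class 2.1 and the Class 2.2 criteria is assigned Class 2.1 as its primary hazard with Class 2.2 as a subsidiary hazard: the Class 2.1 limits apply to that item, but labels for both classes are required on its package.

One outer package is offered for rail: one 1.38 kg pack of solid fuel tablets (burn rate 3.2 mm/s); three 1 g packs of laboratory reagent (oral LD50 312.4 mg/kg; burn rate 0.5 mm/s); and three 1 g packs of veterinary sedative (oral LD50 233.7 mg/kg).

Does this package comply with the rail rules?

No

With burn rate 3.2 mm/s (> 2 mm/s), the solid fuel tablets fall in Class 4.1.
The laboratory reagent has oral LD50 312.4 mg/kg, which is < 500 mg/kg, so it is Class 6.1 (Toxic).
Veterinary sedative: oral LD50 233.7 mg/kg < 500 mg/kg → Class 6.1 (Toxic).
Total Class 6.1: (three 1 g packs = 3 g) + (three 1 g packs = 3 g) = 6 g.
That exceeds the Class 6.1 rail limit of 2 g.
Class 4.1 quantity: 1.38 kg.
1.38 kg ≤ 2.5 kg (rail limit, Class 4.1) — within limit.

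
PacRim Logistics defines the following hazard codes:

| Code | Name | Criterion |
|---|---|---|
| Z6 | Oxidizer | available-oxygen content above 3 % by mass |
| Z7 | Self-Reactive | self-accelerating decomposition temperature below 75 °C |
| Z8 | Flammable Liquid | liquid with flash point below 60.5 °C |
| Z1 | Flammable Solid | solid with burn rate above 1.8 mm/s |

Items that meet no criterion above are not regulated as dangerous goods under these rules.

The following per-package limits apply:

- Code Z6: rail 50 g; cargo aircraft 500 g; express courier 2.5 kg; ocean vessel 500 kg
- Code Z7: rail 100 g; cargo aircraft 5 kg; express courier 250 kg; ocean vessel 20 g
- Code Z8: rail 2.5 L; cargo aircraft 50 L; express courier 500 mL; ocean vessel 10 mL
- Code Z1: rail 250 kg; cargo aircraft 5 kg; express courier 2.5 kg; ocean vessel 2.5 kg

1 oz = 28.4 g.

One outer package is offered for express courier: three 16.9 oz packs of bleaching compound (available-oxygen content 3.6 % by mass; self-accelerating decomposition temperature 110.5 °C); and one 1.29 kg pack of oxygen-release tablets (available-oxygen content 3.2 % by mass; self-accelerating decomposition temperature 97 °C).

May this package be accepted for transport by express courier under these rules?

With available-oxygen content 3.6 % by mass (> 3 % by mass), the bleaching compound falls in Code Z6.
Oxygen-release tablets: available-oxygen content 3.2 % by mass > 3 % by mass → Code Z6 (Oxidizer).
Code Z6 net quantity: (three 16.9 oz packs = 1439.88 g) + 1.29 kg = 2729.88 g.
2729.88 g > 2.5 kg (express courier limit, Code Z6) — over the limit.

No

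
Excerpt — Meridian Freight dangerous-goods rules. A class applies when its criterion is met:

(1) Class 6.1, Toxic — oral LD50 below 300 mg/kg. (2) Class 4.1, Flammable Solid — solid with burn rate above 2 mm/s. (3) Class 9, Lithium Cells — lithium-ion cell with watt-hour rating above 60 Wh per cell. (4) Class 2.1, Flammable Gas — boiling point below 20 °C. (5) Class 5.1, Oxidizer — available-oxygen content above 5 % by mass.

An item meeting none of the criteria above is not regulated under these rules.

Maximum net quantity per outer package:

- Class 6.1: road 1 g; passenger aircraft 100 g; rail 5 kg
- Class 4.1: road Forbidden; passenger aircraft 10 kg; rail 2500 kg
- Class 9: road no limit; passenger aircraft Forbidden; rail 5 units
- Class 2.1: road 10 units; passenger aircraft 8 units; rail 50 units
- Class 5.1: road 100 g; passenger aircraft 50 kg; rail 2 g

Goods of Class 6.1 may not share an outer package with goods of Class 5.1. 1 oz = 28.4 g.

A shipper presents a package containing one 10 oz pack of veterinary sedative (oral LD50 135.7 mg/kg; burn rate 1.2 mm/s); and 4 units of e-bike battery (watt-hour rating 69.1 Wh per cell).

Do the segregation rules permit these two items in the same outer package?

Yes

With oral LD50 135.7 mg/kg (< 300 mg/kg), the veterinary sedative falls in Class 6.1.
Watt-hour rating 69.1 Wh per cell meets the Class 9 criterion (Lithium Cells), so the e-bike battery is Class 9.
No segregation rule bars Class 6.1 with Class 9.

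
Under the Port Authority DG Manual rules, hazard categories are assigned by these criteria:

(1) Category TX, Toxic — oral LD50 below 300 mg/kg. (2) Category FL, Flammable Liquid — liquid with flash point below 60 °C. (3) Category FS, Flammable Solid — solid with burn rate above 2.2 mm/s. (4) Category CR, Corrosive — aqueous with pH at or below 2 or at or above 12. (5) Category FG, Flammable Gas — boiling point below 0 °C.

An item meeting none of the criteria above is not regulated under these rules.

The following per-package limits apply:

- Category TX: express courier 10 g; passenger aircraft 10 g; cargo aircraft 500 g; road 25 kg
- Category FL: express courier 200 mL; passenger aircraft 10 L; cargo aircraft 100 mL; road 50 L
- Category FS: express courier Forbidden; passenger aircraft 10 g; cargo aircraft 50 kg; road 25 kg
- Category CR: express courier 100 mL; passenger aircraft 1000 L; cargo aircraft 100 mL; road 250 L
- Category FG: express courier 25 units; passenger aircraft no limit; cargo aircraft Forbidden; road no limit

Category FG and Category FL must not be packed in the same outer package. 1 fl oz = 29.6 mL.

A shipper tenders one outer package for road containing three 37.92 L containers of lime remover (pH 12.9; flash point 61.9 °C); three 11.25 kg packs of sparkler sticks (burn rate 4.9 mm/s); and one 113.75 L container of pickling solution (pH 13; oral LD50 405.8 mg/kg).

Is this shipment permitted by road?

No

Lime remover: pH 12.9 ≥ 12 → Category CR (Corrosive).
The sparkler sticks have burn rate 4.9 mm/s, which is > 2.2 mm/s, so they are Category FS (Flammable Solid).
Pickling solution: pH 13 ≥ 12 → Category CR (Corrosive).
Total Category CR: (three 37.92 L containers = 113.76 L) + 113.75 L = 227.51 L.
227.51 L ≤ 250 L (road limit, Category CR) — within limit.
Category FS quantity: three 11.25 kg packs = 33.75 kg.
That exceeds the Category FS road limit of 25 kg.
The segregation rule (Category FG with Category FL) does not apply to Category CR with Category FS.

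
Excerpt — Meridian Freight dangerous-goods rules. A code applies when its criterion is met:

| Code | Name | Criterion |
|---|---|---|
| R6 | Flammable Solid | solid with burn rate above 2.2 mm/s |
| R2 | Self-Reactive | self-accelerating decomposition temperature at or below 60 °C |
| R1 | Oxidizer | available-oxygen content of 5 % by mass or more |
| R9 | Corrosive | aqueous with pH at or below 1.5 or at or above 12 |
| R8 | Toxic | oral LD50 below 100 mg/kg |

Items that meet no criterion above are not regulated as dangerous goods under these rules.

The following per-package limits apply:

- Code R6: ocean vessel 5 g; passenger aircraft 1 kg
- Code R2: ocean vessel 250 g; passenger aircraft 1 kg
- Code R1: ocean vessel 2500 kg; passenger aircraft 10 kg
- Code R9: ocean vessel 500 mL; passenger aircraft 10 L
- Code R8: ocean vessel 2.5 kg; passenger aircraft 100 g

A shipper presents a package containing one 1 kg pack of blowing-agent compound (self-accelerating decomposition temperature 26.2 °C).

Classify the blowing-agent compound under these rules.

Code R2

With self-accelerating decomposition temperature 26.2 °C (≤ 60 °C), the blowing-agent compound falls in Code R2.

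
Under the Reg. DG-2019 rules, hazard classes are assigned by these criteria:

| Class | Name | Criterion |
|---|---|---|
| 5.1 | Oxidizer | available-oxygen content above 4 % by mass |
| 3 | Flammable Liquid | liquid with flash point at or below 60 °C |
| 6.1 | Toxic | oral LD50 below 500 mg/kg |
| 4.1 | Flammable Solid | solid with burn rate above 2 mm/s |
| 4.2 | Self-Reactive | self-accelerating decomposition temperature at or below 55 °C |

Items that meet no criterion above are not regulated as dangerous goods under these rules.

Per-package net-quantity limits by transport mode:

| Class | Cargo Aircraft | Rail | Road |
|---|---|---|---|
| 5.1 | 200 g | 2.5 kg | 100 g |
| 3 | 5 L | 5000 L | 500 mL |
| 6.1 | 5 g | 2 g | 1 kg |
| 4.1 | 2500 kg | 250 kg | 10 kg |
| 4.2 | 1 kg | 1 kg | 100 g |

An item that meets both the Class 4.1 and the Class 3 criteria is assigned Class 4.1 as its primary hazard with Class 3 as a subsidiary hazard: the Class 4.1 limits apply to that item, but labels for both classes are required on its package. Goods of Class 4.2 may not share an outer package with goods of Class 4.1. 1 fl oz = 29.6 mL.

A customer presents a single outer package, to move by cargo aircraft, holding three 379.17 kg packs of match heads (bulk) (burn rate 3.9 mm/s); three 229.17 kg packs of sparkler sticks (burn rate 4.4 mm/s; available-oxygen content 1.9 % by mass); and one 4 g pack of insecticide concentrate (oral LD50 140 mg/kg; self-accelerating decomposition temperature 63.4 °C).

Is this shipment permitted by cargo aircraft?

Yes

With burn rate 3.9 mm/s (> 2 mm/s), the match heads (bulk) fall in Class 4.1.
Sparkler sticks: burn rate 4.4 mm/s > 2 mm/s → Class 4.1 (Flammable Solid).
Oral LD50 140 mg/kg meets the Class 6.1 criterion (Toxic), so the insecticide concentrate is Class 6.1.
Total Class 4.1: (three 379.17 kg packs = 1137.51 kg) + (three 229.17 kg packs = 687.51 kg) = 1825.02 kg.
1825.02 kg is within the cargo aircraft limit of 2500 kg for Class 4.1.
Class 6.1 quantity: 4 g.
That is within the Class 6.1 cargo aircraft limit of 5 g.
The segregation rule (Class 4.2 with Class 4.1) does not apply to Class 4.1 with Class 6.1.
Every hazard class is within its cargo aircraft limit and no segregation rule is violated.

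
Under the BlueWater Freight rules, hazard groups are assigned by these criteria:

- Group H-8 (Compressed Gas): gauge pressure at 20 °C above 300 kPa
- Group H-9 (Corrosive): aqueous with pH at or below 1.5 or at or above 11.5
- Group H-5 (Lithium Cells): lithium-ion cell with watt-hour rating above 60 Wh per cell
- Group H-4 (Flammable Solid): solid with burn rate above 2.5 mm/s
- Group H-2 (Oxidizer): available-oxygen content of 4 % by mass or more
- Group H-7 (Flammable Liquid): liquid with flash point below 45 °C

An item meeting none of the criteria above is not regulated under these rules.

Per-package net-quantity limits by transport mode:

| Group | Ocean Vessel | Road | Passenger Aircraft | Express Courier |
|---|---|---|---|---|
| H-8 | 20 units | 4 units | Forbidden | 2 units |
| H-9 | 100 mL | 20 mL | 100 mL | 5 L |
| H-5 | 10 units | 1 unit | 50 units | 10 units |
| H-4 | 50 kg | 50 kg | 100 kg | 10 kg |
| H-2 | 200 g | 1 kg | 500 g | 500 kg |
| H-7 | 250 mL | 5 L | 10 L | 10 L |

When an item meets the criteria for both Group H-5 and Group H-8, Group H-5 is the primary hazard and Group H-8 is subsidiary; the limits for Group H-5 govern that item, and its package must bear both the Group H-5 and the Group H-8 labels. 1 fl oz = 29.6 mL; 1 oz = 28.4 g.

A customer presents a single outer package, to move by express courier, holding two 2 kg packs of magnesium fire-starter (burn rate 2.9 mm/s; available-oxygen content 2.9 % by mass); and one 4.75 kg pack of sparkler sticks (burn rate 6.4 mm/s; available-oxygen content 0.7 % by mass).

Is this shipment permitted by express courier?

Yes

The magnesium fire-starter has burn rate 2.9 mm/s, which is > 2.5 mm/s, so it is Group H-4 (Flammable Solid).
Sparkler sticks: burn rate 6.4 mm/s > 2.5 mm/s → Group H-4 (Flammable Solid).
Total Group H-4: (two 2 kg packs = 4 kg) + 4.75 kg = 8.75 kg.
That is within the Group H-4 express courier limit of 10 kg.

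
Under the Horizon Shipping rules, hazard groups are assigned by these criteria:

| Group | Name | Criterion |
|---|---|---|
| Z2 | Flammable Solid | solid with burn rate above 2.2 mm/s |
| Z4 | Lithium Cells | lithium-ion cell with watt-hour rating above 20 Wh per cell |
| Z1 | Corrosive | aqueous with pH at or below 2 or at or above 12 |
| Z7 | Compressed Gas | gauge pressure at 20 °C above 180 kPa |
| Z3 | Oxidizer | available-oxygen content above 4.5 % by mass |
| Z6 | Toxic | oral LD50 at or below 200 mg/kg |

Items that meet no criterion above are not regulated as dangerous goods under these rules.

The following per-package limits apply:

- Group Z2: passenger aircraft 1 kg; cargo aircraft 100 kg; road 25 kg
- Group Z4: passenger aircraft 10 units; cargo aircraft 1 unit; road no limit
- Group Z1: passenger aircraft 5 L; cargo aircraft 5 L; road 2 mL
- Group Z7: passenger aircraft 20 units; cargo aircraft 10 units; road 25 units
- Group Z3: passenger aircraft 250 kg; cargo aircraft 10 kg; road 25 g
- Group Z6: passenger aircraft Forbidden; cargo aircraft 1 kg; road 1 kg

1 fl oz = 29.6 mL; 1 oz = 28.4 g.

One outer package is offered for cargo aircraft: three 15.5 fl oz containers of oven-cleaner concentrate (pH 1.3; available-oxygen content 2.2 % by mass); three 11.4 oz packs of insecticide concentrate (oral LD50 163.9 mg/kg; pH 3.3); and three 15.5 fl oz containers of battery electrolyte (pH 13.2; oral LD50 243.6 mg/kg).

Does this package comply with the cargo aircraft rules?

pH 1.3 meets the Group Z1 criterion (Corrosive), so the oven-cleaner concentrate is Group Z1.
The insecticide concentrate has oral LD50 163.9 mg/kg, which is ≤ 200 mg/kg, so it is Group Z6 (Toxic).
Battery electrolyte: pH 13.2 ≥ 12 → Group Z1 (Corrosive).
Total Group Z1: (three 15.5 fl oz containers = 1376.4 mL) + (three 15.5 fl oz containers = 1376.4 mL) = 2752.8 mL.
2752.8 mL ≤ 5 L (cargo aircraft limit, Group Z1) — within limit.
Group Z6 quantity: three 11.4 oz packs = 971.28 g.
971.28 g ≤ 1 kg (cargo aircraft limit, Group Z6) — within limit.
Every hazard group is within its cargo aircraft limit and no segregation rule is violated.

Yes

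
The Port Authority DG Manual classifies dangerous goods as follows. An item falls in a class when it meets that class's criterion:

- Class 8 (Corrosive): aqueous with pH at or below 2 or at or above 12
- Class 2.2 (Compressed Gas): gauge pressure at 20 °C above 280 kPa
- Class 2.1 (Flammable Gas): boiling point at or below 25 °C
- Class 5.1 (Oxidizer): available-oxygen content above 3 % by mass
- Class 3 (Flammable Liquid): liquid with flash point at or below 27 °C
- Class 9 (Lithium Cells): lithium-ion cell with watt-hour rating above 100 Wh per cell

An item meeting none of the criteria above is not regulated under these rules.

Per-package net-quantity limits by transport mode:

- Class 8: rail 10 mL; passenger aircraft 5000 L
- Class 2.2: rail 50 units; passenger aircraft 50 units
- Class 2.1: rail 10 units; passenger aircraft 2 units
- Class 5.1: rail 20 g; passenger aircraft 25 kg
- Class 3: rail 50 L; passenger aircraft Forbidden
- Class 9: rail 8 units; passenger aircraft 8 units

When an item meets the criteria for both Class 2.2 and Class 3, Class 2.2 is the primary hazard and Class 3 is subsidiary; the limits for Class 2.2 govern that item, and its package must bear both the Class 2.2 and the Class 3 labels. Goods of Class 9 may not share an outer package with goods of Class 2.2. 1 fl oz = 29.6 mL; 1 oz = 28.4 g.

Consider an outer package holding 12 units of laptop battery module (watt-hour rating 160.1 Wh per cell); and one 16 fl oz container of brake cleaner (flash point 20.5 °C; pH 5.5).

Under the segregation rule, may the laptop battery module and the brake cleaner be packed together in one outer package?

Yes

The laptop battery module has watt-hour rating 160.1 Wh per cell, which is > 100 Wh per cell, so it is Class 9 (Lithium Cells).
The brake cleaner has flash point 20.5 °C, which is ≤ 27 °C, so it is Class 3 (Flammable Liquid).
No segregation rule bars Class 9 with Class 3.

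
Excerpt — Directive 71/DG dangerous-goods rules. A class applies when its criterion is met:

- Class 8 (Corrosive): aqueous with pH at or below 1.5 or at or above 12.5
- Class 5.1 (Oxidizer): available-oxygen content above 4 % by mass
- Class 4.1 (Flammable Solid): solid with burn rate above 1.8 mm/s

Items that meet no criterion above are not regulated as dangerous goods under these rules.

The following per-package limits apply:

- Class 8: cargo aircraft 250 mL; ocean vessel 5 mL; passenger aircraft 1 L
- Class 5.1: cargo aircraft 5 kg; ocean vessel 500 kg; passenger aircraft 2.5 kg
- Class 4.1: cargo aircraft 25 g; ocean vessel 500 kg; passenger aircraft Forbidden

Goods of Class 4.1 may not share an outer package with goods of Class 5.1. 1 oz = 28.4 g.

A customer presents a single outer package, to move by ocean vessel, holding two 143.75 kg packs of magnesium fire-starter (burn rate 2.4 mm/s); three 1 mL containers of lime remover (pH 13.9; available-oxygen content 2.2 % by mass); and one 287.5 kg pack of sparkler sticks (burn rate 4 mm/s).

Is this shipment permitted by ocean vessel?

No

Magnesium fire-starter: burn rate 2.4 mm/s > 1.8 mm/s → Class 4.1 (Flammable Solid).
pH 13.9 meets the Class 8 criterion (Corrosive), so the lime remover is Class 8.
Sparkler sticks: burn rate 4 mm/s > 1.8 mm/s → Class 4.1 (Flammable Solid).
Class 8 quantity: three 1 mL containers = 3 mL.
3 mL is within the ocean vessel limit of 5 mL for Class 8.
Class 4.1 net quantity: (two 143.75 kg packs = 287.5 kg) + 287.5 kg = 575 kg.
575 kg > 500 kg (ocean vessel limit, Class 4.1) — over the limit.
The segregation rule (Class 4.1 with Class 5.1) does not apply to Class 8 with Class 4.1.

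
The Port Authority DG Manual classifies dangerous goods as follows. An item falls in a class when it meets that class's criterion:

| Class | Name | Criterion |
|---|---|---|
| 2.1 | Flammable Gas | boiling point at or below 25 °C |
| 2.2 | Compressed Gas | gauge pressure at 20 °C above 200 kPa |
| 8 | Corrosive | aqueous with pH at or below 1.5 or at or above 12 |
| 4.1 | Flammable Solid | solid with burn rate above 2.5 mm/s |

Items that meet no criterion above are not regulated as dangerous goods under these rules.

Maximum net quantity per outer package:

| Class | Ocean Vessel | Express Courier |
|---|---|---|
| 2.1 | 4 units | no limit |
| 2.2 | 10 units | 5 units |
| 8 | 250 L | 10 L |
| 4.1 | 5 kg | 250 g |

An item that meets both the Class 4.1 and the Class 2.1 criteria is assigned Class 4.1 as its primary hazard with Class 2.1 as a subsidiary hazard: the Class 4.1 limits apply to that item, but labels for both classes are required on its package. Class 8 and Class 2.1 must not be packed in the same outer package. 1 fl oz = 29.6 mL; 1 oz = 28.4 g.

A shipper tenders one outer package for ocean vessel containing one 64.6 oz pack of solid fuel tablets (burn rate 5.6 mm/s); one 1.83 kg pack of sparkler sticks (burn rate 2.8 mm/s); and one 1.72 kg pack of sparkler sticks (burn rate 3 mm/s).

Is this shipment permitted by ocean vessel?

Solid fuel tablets: burn rate 5.6 mm/s > 2.5 mm/s → Class 4.1 (Flammable Solid).
The sparkler sticks have burn rate 2.8 mm/s, which is > 2.5 mm/s, so they are Class 4.1 (Flammable Solid).
Burn rate 3 mm/s meets the Class 4.1 criterion (Flammable Solid), so the sparkler sticks are Class 4.1.
Class 4.1 net quantity: (one 64.6 oz pack = 1834.64 g) + 1.83 kg + 1.72 kg = 5384.64 g.
That exceeds the Class 4.1 ocean vessel limit of 5 kg.

No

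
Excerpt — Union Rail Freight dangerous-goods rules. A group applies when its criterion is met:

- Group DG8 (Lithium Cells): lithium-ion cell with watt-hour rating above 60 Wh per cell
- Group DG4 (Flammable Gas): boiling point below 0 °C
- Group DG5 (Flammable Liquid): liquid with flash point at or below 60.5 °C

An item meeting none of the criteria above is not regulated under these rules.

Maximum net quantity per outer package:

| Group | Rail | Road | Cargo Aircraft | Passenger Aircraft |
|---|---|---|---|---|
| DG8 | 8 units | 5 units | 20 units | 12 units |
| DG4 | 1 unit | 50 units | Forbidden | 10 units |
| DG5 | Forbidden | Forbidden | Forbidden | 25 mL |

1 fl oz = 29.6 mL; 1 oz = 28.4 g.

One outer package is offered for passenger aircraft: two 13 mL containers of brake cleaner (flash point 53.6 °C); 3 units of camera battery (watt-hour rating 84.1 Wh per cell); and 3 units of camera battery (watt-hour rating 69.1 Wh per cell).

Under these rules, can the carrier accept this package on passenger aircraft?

With flash point 53.6 °C (≤ 60.5 °C), the brake cleaner falls in Group DG5.
With watt-hour rating 84.1 Wh per cell (> 60 Wh per cell), the camera battery falls in Group DG8.
The camera battery has watt-hour rating 69.1 Wh per cell, which is > 60 Wh per cell, so it is Group DG8 (Lithium Cells).
Group DG5 quantity: two 13 mL containers = 26 mL.
That exceeds the Group DG5 passenger aircraft limit of 25 mL.
Group DG8 net quantity: 3 units + 3 units = 6 units.
6 units ≤ 12 units (passenger aircraft limit, Group DG8) — within limit.

No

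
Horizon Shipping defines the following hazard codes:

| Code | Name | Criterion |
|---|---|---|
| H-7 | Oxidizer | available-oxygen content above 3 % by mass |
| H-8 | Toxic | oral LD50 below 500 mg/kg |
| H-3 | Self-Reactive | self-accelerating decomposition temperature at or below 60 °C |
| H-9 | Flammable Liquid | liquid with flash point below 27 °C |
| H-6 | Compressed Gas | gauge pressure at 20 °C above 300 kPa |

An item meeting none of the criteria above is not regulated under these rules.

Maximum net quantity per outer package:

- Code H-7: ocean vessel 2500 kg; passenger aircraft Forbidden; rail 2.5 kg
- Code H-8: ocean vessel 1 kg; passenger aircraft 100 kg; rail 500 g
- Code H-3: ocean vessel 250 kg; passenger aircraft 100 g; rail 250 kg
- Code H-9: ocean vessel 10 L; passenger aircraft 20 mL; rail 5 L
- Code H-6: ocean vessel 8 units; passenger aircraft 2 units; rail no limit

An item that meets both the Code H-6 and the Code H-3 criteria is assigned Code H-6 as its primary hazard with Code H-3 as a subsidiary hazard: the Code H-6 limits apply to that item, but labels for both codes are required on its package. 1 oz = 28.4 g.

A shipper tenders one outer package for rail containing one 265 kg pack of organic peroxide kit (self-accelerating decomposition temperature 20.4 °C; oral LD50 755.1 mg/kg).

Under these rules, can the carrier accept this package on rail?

Organic peroxide kit: self-accelerating decomposition temperature 20.4 °C ≤ 60 °C → Code H-3 (Self-Reactive).
Code H-3 quantity: 265 kg.
265 kg > 250 kg (rail limit, Code H-3) — over the limit.

No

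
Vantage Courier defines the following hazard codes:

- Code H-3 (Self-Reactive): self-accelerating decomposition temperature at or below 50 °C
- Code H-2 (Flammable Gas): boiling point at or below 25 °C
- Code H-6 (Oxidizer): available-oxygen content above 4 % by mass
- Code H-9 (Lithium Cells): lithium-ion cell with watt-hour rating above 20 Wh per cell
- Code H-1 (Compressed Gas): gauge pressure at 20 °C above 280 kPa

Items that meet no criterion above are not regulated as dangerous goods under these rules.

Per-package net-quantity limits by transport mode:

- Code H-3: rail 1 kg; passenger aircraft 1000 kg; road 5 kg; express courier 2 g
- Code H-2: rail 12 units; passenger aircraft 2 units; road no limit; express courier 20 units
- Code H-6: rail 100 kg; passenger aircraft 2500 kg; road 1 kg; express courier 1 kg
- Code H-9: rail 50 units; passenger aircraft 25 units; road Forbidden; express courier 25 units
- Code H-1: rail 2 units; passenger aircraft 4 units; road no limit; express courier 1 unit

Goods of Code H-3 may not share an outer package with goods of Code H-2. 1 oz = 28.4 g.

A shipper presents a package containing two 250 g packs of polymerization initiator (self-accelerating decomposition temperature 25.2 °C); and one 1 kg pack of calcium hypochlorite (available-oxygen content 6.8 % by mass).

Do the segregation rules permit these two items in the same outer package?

Yes

Self-accelerating decomposition temperature 25.2 °C meets the Code H-3 criterion (Self-Reactive), so the polymerization initiator is Code H-3.
With available-oxygen content 6.8 % by mass (> 4 % by mass), the calcium hypochlorite falls in Code H-6.
No segregation rule bars Code H-3 with Code H-6.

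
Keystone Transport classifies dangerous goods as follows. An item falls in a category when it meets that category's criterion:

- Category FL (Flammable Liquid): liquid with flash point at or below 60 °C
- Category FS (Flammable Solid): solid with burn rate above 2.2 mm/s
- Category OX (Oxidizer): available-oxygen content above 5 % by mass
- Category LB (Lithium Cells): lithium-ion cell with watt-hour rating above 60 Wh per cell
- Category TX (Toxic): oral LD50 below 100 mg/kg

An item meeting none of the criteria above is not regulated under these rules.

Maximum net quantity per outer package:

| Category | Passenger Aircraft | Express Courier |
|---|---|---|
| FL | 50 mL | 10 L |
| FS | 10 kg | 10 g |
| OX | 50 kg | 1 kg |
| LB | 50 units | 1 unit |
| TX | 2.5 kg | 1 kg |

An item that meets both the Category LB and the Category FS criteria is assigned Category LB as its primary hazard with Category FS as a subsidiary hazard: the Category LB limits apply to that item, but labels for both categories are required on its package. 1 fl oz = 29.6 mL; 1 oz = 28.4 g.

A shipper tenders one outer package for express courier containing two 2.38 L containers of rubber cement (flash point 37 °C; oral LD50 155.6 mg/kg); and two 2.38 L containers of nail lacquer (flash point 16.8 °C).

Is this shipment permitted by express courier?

The rubber cement has flash point 37 °C, which is ≤ 60 °C, so it is Category FL (Flammable Liquid).
With flash point 16.8 °C (≤ 60 °C), the nail lacquer falls in Category FL.
Category FL net quantity: (two 2.38 L containers = 4.76 L) + (two 2.38 L containers = 4.76 L) = 9.52 L.
That is within the Category FL express courier limit of 10 L.

Yes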